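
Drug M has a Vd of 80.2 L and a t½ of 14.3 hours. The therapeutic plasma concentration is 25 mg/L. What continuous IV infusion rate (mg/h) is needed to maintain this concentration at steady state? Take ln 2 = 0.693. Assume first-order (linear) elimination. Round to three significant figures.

k = 0.693/14.3 = 0.04846 h⁻¹, so CL = k·Vd = 0.04846 × 80.20 = 3.886 L/h
Infusion rate = CL × Css = 3.886 × 25 = 97.15 mg/h

97.2 mg/h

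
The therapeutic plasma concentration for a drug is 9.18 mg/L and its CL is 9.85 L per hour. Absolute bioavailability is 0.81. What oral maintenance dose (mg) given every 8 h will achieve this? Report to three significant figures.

D = CL × Css × τ / F = 9.850 × 9.18 × 8 / 0.81 = 893.1 mg

893 mg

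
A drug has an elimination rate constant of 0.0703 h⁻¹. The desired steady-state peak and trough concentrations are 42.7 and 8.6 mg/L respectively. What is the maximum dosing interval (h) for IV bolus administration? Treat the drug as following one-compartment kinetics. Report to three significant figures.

22.8 h

Between IV bolus doses, concentration decays as C = C₀·e^(−kτ), so C_peak/C_trough = e^(kτ).
τ_max = ln(C_peak/C_trough) / k = ln(42.7/8.6) / 0.07030 = 1.602 / 0.07030 = 22.79 h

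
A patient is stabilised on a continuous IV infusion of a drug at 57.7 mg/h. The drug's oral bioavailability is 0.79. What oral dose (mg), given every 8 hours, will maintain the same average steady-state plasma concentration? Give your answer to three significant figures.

To maintain the same Css, the systemic dosing rate must be unchanged: F·D/τ = infusion rate.
D = rate × τ / F = 57.7 × 8 / 0.79 = 584.3 mg

584 mg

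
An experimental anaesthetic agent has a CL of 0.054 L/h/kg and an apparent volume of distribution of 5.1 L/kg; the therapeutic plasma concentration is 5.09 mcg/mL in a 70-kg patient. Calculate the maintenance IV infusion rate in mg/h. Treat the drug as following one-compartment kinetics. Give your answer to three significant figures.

19.2 mg/h

CL = 0.054 L/h/kg × 70 kg = 3.780 L/h
Infusion rate = CL · Css = 3.780 L/h × 5.09 mg/L = 19.24 mg/h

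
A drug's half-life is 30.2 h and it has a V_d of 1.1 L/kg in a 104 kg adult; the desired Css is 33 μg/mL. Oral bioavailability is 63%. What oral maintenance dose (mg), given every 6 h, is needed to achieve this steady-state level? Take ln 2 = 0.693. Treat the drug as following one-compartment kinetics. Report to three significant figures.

Vd(total) = 104 kg × 1.1 L/kg = 114.4 L
CL = 0.693 × Vd / t½ = 0.693 × 114.4 / 30.2 = 2.625 L/h
D = CL × Css × τ / F = 2.625 × 33 × 6 / 0.63 = 825.0 mg

825 mg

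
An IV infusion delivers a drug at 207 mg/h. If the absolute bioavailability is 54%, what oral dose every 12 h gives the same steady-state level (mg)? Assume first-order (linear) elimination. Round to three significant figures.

To maintain the same Css, the systemic dosing rate must be unchanged: F·D/τ = infusion rate.
D = rate × τ / F = 207 × 12 / 0.54 = 4600 mg

4600 mg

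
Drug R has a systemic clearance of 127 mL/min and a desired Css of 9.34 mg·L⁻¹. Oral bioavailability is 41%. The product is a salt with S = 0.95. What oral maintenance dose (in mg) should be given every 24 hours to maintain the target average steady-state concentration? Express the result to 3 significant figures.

Convert clearance: 127 mL/min × 60 min/h ÷ 1000 mL/L = 7.620 L/h
D = CL × Css × τ / F / S = 7.620 × 9.34 × 24 / 0.41 / 0.95 = 4385 mg

4390 mg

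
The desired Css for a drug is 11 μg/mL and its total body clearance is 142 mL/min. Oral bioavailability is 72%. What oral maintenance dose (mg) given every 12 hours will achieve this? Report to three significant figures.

1560 mg

CL = 142 mL/min × 60/1000 = 8.520 L/h
At steady state, dose per interval replaces the amount cleared in that interval: F·D/τ = CL·Css.
D = CL × Css × τ / F = 8.520 × 11 × 12 / 0.72 = 1562 mg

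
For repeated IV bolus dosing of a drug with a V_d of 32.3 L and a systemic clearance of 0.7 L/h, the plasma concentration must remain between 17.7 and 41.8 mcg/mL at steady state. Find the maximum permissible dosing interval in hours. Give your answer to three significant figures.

39.7 h

k = CL / Vd = 0.7000 / 32.30 = 0.02167 h⁻¹
Between IV bolus doses, concentration decays as C = C₀·e^(−kτ), so C_peak/C_trough = e^(kτ).
τ_max = ln(C_peak/C_trough) / k = ln(41.8/17.7) / 0.02167 = 0.8593 / 0.02167 = 39.65 h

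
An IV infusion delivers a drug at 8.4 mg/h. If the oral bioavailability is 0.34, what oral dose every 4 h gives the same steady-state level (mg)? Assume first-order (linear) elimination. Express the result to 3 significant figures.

To maintain the same Css, the systemic dosing rate must be unchanged: F·D/τ = infusion rate.
D = rate × τ / F = 8.4 × 4 / 0.34 = 98.82 mg

98.8 mg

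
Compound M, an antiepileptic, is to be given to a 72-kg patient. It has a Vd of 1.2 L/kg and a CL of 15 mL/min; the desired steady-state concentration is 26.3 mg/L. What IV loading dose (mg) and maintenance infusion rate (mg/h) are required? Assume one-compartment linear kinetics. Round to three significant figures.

(a) 2270 mg; (b) 23.7 mg/h

Total Vd = 1.2 × 72 = 86.40 L
Loading: fill Vd to C_target → 86.40 L × 26.3 mg/L = 2272 mg
CL = 15 mL/min = 15 × 0.06 = 0.9000 L/h
Infusion rate = 0.9000 L/h × 26.3 mg/L = 23.67 mg/h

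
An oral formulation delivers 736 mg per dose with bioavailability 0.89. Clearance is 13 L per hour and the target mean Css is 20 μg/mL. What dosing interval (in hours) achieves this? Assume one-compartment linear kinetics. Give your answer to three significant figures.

F·D/τ = CL·Css → τ = F·D / (CL·Css).
τ = 0.89 × 736 / (13 × 20) = 2.519 h

2.52 h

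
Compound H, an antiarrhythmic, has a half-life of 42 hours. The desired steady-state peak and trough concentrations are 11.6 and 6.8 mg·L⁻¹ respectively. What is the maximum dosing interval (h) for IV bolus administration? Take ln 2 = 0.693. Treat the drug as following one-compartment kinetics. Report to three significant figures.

32.4 h

k = 0.693 / t½ = 0.693 / 42 = 0.01650 h⁻¹
Between IV bolus doses, concentration decays as C = C₀·e^(−kτ), so C_peak/C_trough = e^(kτ).
τ_max = ln(C_peak/C_trough) / k = ln(11.6/6.8) / 0.01650 = 0.5341 / 0.01650 = 32.37 h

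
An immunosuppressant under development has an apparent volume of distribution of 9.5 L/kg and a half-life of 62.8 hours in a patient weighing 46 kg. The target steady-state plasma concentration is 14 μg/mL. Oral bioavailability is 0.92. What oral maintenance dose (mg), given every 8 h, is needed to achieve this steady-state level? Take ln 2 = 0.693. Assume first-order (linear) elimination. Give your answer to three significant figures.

587 mg

Vd = 9.5 L/kg × 46 kg = 437.0 L
CL = ln 2 · Vd / t½ = 0.693 × 437.0 / 62.8 = 4.822 L/h
D = CL × Css × τ / F = 4.822 × 14 × 8 / 0.92 = 587.0 mg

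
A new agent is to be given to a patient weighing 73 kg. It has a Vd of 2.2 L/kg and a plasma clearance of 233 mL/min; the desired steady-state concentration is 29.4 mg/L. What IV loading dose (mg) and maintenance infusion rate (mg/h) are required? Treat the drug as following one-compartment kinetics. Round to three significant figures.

(a) 4720 mg; (b) 411 mg/h

Total Vd = 2.2 × 73 = 160.6 L
Loading dose = Vd × C = 160.6 × 29.4 = 4722 mg
Convert clearance: 233 mL/min × 60 min/h ÷ 1000 mL/L = 13.98 L/h
Maintenance infusion rate = CL × Css = 13.98 × 29.4 = 411.0 mg/h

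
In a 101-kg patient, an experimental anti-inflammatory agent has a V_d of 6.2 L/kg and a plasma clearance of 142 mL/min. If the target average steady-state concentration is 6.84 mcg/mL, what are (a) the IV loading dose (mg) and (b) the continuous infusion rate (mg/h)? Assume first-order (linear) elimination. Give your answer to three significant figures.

(a) 4280 mg; (b) 58.3 mg/h

Vd = 6.2 L/kg × 101 kg = 626.2 L
Loading: fill Vd to C_target → 626.2 L × 6.84 mg/L = 4283 mg
CL = 142 mL/min = 142 × 0.06 = 8.520 L/h
Infusion rate = 8.520 L/h × 6.84 mg/L = 58.28 mg/h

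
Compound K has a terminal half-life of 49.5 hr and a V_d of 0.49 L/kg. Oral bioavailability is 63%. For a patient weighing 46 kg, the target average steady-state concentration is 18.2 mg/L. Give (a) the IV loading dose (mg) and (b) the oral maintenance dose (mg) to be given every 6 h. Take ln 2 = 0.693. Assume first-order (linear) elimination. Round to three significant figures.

(a) 410 mg; (b) 54.7 mg

Total Vd = 0.49 × 46 = 22.54 L
LD = Vd × C = 22.54 × 18.2 = 410.2 mg
CL = 0.693 × Vd / t½ = 0.693 × 22.54 / 49.5 = 0.3156 L/h
D = CL × Css × τ / F = 0.3156 × 18.2 × 6 / 0.63 = 54.70 mg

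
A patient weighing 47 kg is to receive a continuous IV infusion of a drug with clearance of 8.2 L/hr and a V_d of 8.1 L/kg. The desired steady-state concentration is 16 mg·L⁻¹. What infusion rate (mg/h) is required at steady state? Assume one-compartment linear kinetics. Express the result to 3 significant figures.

131 mg/h

Vd does not affect the maintenance rate; only clearance governs steady-state input.
Infusion rate = CL · Css = 8.200 L/h × 16 mg/L = 131.2 mg/h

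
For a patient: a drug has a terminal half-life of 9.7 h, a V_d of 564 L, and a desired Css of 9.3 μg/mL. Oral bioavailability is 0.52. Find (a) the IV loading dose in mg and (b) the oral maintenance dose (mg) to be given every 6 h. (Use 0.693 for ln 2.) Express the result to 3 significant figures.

(a) 5250 mg; (b) 4320 mg

LD = Vd × C = 564.0 × 9.3 = 5245 mg
CL = 0.693 × Vd / t½ = 0.693 × 564.0 / 9.7 = 40.29 L/h
D = CL × Css × τ / F = 40.29 × 9.3 × 6 / 0.52 = 4323 mg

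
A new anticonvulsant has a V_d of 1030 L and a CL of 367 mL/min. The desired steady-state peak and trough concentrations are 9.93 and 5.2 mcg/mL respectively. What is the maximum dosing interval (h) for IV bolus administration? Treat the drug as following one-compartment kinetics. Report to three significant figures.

CL = 367 mL/min × 60/1000 = 22.02 L/h
k = CL / Vd = 22.02 / 1030 = 0.02138 h⁻¹
Between IV bolus doses, concentration decays as C = C₀·e^(−kτ), so C_peak/C_trough = e^(kτ).
τ_max = ln(C_peak/C_trough) / k = ln(9.93/5.2) / 0.02138 = 0.6469 / 0.02138 = 30.26 h

30.3 h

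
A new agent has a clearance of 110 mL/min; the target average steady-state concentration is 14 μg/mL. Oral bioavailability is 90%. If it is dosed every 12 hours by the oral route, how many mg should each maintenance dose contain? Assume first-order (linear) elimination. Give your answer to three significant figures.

CL = 110 mL/min × 60/1000 = 6.600 L/h
At steady state, dose per interval replaces the amount cleared in that interval: F·D/τ = CL·Css.
D = CL × Css × τ / F = 6.600 × 14 × 12 / 0.9 = 1232 mg

1230 mg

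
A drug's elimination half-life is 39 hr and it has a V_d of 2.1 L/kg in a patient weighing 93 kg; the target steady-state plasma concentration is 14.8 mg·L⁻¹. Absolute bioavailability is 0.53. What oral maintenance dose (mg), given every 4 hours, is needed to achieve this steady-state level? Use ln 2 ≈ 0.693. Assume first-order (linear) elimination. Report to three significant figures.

Total Vd = 2.1 × 93 = 195.3 L
k = 0.693/39 = 0.01777 h⁻¹, so CL = k·Vd = 0.01777 × 195.3 = 3.470 L/h
D = CL × Css × τ / F = 3.470 × 14.8 × 4 / 0.53 = 387.6 mg

388 mg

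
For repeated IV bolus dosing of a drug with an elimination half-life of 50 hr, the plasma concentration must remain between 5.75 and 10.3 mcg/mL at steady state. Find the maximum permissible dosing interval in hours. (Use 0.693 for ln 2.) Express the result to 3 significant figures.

k = 0.693 / t½ = 0.693 / 50 = 0.01386 h⁻¹
Between IV bolus doses, concentration decays as C = C₀·e^(−kτ), so C_peak/C_trough = e^(kτ).
τ_max = ln(C_peak/C_trough) / k = ln(10.3/5.75) / 0.01386 = 0.5829 / 0.01386 = 42.06 h

42.1 h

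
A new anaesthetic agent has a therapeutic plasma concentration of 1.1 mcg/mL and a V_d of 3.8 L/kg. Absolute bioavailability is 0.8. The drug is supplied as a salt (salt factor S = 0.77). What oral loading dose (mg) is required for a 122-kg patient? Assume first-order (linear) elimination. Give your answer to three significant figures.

Total Vd = 3.8 × 122 = 463.6 L
LD = Vd × C / F / S = 463.6 × 1.100 / 0.8 / 0.77 = 827.9 mg

828 mg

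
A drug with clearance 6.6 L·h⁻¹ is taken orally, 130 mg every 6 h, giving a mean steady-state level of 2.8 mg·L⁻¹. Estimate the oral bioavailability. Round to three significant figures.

F·D/τ = CL·Css at steady state → F = CL·Css·τ / D.
F = 6.6 × 2.8 × 6 / 130 = 0.853

0.853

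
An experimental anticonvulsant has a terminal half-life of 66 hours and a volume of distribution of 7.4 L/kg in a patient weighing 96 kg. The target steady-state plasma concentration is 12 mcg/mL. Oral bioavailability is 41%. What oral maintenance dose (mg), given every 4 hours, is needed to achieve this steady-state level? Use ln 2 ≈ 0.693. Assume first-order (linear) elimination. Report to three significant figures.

873 mg

Total Vd = 7.4 × 96 = 710.4 L
CL = 0.693 × Vd / t½ = 0.693 × 710.4 / 66 = 7.459 L/h
D = CL × Css × τ / F = 7.459 × 12 × 4 / 0.41 = 873.2 mg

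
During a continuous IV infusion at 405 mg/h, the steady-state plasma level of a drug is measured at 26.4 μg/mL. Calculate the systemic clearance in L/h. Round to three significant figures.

15.3 L/h

At steady state, infusion rate = CL × Css, so CL = rate / Css.
CL = 405 / 26.4 = 15.34 L/h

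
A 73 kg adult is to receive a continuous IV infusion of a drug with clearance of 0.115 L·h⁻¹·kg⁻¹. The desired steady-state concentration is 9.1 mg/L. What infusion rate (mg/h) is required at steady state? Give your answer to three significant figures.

76.4 mg/h

CL = 0.115 L·h⁻¹·kg⁻¹ × 73 kg = 8.395 L/h
Rate = CL × Css = 8.395 × 9.1 = 76.39 mg/h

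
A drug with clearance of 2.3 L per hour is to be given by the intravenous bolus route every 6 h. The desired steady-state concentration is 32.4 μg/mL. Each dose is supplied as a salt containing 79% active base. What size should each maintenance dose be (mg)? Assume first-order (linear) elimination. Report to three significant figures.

566 mg

At steady state, dose per interval replaces the amount cleared in that interval: S·D/τ = CL·Css.
D = CL × Css × τ / S = 2.300 × 32.4 × 6 / 0.79 = 566.0 mg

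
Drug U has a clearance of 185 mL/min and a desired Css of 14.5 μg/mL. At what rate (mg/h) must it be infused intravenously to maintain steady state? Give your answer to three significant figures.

CL = 185 mL/min × 60/1000 = 11.10 L/h
Rate = CL × Css = 11.10 × 14.5 = 161.0 mg/h

161 mg/h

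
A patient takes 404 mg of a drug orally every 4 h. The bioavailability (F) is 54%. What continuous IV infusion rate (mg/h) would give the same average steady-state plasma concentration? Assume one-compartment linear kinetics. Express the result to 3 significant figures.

54.5 mg/h

Equivalent systemic input: infusion rate = F·D/τ.
Rate = 0.54 × 404 / 4 = 54.54 mg/h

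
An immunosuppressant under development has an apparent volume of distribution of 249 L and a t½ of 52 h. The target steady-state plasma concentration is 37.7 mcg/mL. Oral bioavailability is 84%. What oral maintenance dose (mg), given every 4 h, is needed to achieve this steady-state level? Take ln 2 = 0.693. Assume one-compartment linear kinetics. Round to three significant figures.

CL = ln 2 · Vd / t½ = 0.693 × 249.0 / 52 = 3.318 L/h
D = CL × Css × τ / F = 3.318 × 37.7 × 4 / 0.84 = 595.7 mg

596 mg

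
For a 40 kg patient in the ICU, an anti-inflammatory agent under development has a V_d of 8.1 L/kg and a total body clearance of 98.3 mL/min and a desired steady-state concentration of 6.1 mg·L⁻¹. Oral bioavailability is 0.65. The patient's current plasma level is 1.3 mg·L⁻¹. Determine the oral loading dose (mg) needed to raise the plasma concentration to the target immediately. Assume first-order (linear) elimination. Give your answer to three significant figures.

2390 mg

Vd = 8.1 L/kg × 40 kg = 324.0 L
The loading dose fills Vd to the target concentration; clearance is irrelevant here.
Concentration deficit ΔC = 6.1 − 1.3 = 4.800 mg/L
LD = Vd × ΔC / F = 324.0 × 4.800 / 0.65 = 2393 mg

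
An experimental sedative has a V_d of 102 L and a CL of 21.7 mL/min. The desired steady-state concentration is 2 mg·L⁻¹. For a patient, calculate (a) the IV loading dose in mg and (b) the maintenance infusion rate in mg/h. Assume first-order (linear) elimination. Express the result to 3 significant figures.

LD = Vd · C_target = 102.0 × 2 = 204.0 mg
CL = 21.7 mL/min = 21.7 × 0.06 = 1.302 L/h
Maintenance: replace elimination → rate = CL × Css = 1.302 × 2 = 2.604 mg/h

(a) 204 mg; (b) 2.60 mg/h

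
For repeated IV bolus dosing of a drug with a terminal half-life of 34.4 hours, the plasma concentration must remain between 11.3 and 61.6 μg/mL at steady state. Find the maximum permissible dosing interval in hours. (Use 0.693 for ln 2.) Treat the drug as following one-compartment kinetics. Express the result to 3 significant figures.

84.2 h

k = 0.693 / t½ = 0.693 / 34.4 = 0.02015 h⁻¹
Between IV bolus doses, concentration decays as C = C₀·e^(−kτ), so C_peak/C_trough = e^(kτ).
τ_max = ln(C_peak/C_trough) / k = ln(61.6/11.3) / 0.02015 = 1.696 / 0.02015 = 84.17 h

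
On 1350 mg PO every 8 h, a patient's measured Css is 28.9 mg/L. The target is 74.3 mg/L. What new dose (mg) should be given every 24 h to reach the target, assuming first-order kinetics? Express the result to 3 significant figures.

10400 mg

For first-order elimination, Css ∝ F·D/(CL·τ); F and CL are unchanged, so Css ∝ D/τ.
D₂ = D₁ × (Css,target / Css,current) × (τ₂/τ₁) = 1350 × (74.3/28.9) × (24/8) = 10410 mg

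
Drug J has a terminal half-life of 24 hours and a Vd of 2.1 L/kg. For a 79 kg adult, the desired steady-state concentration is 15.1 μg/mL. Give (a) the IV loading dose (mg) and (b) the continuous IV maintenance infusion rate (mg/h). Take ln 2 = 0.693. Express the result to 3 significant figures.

(a) 2510 mg; (b) 72.3 mg/h

Vd = 2.1 L/kg × 79 kg = 165.9 L
LD = Vd × C = 165.9 × 15.1 = 2505 mg
CL = 0.693 × Vd / t½ = 0.693 × 165.9 / 24 = 4.790 L/h
Infusion rate = CL × Css = 4.790 × 15.1 = 72.33 mg/h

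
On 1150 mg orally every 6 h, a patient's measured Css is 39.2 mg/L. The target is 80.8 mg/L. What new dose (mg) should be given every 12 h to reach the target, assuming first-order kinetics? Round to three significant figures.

4740 mg

With linear kinetics, Css is proportional to dose rate (D/τ) at fixed clearance.
D₂ = D₁ × (Css,target / Css,current) × (τ₂/τ₁) = 1150 × (80.8/39.2) × (12/6) = 4741 mg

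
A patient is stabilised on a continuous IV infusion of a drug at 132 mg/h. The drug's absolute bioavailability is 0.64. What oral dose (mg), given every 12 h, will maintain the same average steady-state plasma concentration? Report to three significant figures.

To maintain the same Css, the systemic dosing rate must be unchanged: F·D/τ = infusion rate.
D = rate × τ / F = 132 × 12 / 0.64 = 2475 mg

2480 mg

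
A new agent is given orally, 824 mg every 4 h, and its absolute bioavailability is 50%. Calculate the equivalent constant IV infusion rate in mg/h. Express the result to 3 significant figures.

103 mg/h

Equivalent systemic input: infusion rate = F·D/τ.
Rate = 0.5 × 824 / 4 = 103.0 mg/h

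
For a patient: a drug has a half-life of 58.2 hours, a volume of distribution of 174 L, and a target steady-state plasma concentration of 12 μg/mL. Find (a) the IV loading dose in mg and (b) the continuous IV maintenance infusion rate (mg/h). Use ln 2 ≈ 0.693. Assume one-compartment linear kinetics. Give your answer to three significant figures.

LD = Vd × C = 174.0 × 12 = 2088 mg
CL = 0.693 × Vd / t½ = 0.693 × 174.0 / 58.2 = 2.072 L/h
Infusion rate = CL × Css = 2.072 × 12 = 24.86 mg/h

(a) 2090 mg; (b) 24.9 mg/h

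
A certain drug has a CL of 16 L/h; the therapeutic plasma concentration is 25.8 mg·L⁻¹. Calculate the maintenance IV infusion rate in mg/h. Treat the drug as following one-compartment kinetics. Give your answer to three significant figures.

413 mg/h

At steady state, infusion rate equals elimination rate: rate in = CL × Css.
Rate = CL × Css = 16.00 × 25.8 = 412.8 mg/h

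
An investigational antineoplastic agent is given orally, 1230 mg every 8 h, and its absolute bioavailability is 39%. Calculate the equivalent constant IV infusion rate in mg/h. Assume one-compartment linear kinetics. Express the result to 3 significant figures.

60.0 mg/h

Equivalent systemic input: infusion rate = F·D/τ.
Rate = 0.39 × 1230 / 8 = 59.96 mg/h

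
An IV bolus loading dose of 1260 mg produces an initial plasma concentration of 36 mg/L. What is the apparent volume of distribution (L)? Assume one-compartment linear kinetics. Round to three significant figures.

Immediately after an IV bolus, C₀ = Dose / Vd, so Vd = Dose / C₀.
Vd = 1260 / 36 = 35.00 L

35.0 L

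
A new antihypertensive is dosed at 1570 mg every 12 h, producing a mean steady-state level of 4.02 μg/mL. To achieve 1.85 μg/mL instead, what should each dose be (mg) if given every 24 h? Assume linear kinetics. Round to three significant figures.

1450 mg

With linear kinetics, Css is proportional to dose rate (D/τ) at fixed clearance.
D₂ = D₁ × (Css,target / Css,current) × (τ₂/τ₁) = 1570 × (1.85/4.02) × (24/12) = 1445 mg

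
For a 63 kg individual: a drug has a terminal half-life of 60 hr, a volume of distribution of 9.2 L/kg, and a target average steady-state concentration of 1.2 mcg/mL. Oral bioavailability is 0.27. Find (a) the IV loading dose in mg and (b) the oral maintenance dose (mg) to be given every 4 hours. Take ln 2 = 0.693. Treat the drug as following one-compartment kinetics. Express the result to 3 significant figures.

(a) 696 mg; (b) 119 mg

Vd = 9.2 L/kg × 63 kg = 579.6 L
LD = Vd × C = 579.6 × 1.2 = 695.5 mg
CL = 0.693 × Vd / t½ = 0.693 × 579.6 / 60 = 6.694 L/h
D = CL × Css × τ / F = 6.694 × 1.2 × 4 / 0.27 = 119.0 mg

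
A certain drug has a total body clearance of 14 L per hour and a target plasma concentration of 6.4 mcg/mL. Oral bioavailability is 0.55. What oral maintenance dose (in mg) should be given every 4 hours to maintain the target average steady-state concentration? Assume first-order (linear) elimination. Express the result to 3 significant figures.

652 mg

At steady state, dose per interval replaces the amount cleared in that interval: F·D/τ = CL·Css.
D = CL × Css × τ / F = 14.00 × 6.4 × 4 / 0.55 = 651.6 mg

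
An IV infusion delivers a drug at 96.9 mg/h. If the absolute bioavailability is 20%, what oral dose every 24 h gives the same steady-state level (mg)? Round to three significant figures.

11600 mg

To maintain the same Css, the systemic dosing rate must be unchanged: F·D/τ = infusion rate.
D = rate × τ / F = 96.9 × 24 / 0.2 = 11630 mg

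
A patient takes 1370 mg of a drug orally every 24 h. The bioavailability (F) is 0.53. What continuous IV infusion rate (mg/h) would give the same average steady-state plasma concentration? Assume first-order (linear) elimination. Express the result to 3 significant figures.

Equivalent systemic input: infusion rate = F·D/τ.
Rate = 0.53 × 1370 / 24 = 30.25 mg/h

30.3 mg/h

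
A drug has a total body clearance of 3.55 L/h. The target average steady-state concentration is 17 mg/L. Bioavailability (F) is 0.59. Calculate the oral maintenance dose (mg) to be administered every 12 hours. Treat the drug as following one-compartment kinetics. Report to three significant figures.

1230 mg

At steady state, dose per interval replaces the amount cleared in that interval: F·D/τ = CL·Css.
D = CL × Css × τ / F = 3.550 × 17 × 12 / 0.59 = 1227 mg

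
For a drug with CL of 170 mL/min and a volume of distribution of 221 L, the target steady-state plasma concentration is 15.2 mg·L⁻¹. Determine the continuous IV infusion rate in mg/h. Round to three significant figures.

CL = 170 mL/min × 60/1000 = 10.20 L/h
R₀ = 10.20 × 15.2 = 155.0 mg/h

155 mg/h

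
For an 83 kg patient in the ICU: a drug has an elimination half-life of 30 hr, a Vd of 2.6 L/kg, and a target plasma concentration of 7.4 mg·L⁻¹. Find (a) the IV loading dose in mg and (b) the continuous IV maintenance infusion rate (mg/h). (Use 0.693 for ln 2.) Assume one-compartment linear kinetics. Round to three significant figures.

Vd(total) = 83 kg × 2.6 L/kg = 215.8 L
LD = Vd × C = 215.8 × 7.4 = 1597 mg
CL = 0.693 × Vd / t½ = 0.693 × 215.8 / 30 = 4.985 L/h
Infusion rate = CL × Css = 4.985 × 7.4 = 36.89 mg/h

(a) 1600 mg; (b) 36.9 mg/h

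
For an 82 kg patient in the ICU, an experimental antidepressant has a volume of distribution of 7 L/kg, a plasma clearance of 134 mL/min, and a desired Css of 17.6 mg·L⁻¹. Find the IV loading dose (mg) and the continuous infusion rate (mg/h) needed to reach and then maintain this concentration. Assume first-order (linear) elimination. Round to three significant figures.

Vd = 7 L/kg × 82 kg = 574.0 L
LD = Vd · C_target = 574.0 × 17.6 = 10100 mg
CL = 134 mL/min = 134 × 0.06 = 8.040 L/h
Infusion rate = 8.040 L/h × 17.6 mg/L = 141.5 mg/h

(a) 10100 mg; (b) 142 mg/h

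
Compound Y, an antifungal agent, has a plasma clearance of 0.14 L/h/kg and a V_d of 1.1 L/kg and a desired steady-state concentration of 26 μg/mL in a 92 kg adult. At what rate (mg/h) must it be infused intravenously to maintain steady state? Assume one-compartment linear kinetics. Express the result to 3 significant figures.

CL = 0.14 L/h/kg × 92 kg = 12.88 L/h
At steady state, infusion rate equals elimination rate: rate in = CL × Css.
Infusion rate = CL · Css = 12.88 L/h × 26 mg/L = 334.9 mg/h

335 mg/h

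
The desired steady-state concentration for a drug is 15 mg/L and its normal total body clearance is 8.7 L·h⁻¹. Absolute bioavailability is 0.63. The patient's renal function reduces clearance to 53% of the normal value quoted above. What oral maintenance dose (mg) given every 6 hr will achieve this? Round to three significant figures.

Patient clearance = 0.53 × 8.700 = 4.611 L/h
At steady state, dose per interval replaces the amount cleared in that interval: F·D/τ = CL·Css.
D = CL × Css × τ / F = 4.611 × 15 × 6 / 0.63 = 658.7 mg

659 mg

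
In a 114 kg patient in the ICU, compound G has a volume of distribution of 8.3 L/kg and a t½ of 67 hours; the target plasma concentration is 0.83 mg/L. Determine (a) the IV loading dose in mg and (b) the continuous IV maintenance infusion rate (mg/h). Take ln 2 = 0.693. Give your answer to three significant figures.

(a) 785 mg; (b) 8.12 mg/h

Vd = 8.3 L/kg × 114 kg = 946.2 L
LD = Vd × C = 946.2 × 0.83 = 785.3 mg
CL = 0.693 × Vd / t½ = 0.693 × 946.2 / 67 = 9.787 L/h
Infusion rate = CL × Css = 9.787 × 0.83 = 8.123 mg/h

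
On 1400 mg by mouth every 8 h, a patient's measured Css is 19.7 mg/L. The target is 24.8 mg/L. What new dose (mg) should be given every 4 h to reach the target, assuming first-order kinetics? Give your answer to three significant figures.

881 mg

With linear kinetics, Css is proportional to dose rate (D/τ) at fixed clearance.
D₂ = D₁ × (Css,target / Css,current) × (τ₂/τ₁) = 1400 × (24.8/19.7) × (4/8) = 881.2 mg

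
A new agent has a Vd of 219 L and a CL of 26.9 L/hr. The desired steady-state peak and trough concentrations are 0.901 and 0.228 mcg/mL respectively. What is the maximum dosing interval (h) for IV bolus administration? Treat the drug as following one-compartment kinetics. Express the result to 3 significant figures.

k = CL / Vd = 26.90 / 219.0 = 0.1228 h⁻¹
Between IV bolus doses, concentration decays as C = C₀·e^(−kτ), so C_peak/C_trough = e^(kτ).
τ_max = ln(C_peak/C_trough) / k = ln(0.901/0.228) / 0.1228 = 1.374 / 0.1228 = 11.19 h

11.2 h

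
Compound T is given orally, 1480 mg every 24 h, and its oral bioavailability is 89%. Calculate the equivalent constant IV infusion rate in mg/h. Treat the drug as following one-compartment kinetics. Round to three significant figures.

54.9 mg/h

Equivalent systemic input: infusion rate = F·D/τ.
Rate = 0.89 × 1480 / 24 = 54.88 mg/h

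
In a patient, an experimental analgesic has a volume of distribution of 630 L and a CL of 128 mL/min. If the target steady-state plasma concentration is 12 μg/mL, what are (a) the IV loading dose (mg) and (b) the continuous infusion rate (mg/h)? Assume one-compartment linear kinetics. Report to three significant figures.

(a) 7560 mg; (b) 92.2 mg/h

Loading: fill Vd to C_target → 630.0 L × 12 mg/L = 7560 mg
CL = 128 mL/min × 60/1000 = 7.680 L/h
Maintenance: replace elimination → rate = CL × Css = 7.680 × 12 = 92.16 mg/h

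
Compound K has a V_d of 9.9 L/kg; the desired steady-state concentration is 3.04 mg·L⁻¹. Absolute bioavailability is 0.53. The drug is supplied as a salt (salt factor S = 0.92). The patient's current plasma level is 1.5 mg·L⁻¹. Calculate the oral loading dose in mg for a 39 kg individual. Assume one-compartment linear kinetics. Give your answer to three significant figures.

Vd = 9.9 L/kg × 39 kg = 386.1 L
Concentration deficit ΔC = 3.04 − 1.5 = 1.540 mg/L
LD = Vd × ΔC / F / S = 386.1 × 1.540 / 0.53 / 0.92 = 1219 mg

1220 mg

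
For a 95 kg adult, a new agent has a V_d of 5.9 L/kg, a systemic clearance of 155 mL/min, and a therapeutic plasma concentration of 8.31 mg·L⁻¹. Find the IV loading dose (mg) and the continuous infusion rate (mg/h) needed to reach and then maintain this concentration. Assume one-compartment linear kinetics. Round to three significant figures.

(a) 4660 mg; (b) 77.3 mg/h

Total Vd = 5.9 × 95 = 560.5 L
Loading: fill Vd to C_target → 560.5 L × 8.31 mg/L = 4658 mg
CL = 155 mL/min = 155 × 0.06 = 9.300 L/h
Infusion rate = 9.300 L/h × 8.31 mg/L = 77.28 mg/h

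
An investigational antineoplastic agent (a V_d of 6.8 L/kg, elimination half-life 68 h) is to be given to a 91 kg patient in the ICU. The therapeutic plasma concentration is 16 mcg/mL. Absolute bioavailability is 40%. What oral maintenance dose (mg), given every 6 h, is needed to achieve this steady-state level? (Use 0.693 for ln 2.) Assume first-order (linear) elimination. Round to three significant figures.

1510 mg

Total Vd = 6.8 × 91 = 618.8 L
k = 0.693/68 = 0.01019 h⁻¹, so CL = k·Vd = 0.01019 × 618.8 = 6.306 L/h
D = CL × Css × τ / F = 6.306 × 16 × 6 / 0.4 = 1513 mg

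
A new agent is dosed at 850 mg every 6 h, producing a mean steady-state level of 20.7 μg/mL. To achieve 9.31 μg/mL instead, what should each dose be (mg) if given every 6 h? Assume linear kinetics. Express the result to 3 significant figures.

With linear kinetics, Css is proportional to dose rate (D/τ) at fixed clearance.
D₂ = D₁ × (Css,target / Css,current) = 850 × 9.31/20.7 = 382.3 mg

382 mg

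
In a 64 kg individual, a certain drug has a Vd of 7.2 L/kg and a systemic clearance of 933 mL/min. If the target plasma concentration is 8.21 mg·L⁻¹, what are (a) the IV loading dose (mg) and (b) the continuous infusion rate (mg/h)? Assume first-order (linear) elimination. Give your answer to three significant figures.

(a) 3780 mg; (b) 460 mg/h

Total Vd = 7.2 × 64 = 460.8 L
Loading: fill Vd to C_target → 460.8 L × 8.21 mg/L = 3783 mg
CL = 933 mL/min × 60/1000 = 55.98 L/h
Infusion rate = 55.98 L/h × 8.21 mg/L = 459.6 mg/h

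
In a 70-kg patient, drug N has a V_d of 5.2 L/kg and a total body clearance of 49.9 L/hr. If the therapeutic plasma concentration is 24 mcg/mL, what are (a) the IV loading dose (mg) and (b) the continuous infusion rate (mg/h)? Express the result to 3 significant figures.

(a) 8740 mg; (b) 1200 mg/h

Total Vd = 5.2 × 70 = 364.0 L
Loading: fill Vd to C_target → 364.0 L × 24 mg/L = 8736 mg
Maintenance infusion rate = CL × Css = 49.90 × 24 = 1198 mg/h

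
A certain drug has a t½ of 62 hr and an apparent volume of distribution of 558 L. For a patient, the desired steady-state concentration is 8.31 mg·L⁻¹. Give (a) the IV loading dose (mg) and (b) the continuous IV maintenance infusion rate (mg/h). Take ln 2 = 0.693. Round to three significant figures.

LD = Vd × C = 558.0 × 8.31 = 4637 mg
CL = 0.693 × Vd / t½ = 0.693 × 558.0 / 62 = 6.237 L/h
Infusion rate = CL × Css = 6.237 × 8.31 = 51.83 mg/h

(a) 4640 mg; (b) 51.8 mg/h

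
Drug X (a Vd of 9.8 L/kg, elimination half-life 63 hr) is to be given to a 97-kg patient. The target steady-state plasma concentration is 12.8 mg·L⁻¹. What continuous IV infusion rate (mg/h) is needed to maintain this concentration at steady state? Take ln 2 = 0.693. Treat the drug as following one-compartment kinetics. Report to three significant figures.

134 mg/h

Vd = 9.8 L/kg × 97 kg = 950.6 L
CL = ln 2 · Vd / t½ = 0.693 × 950.6 / 63 = 10.46 L/h
Infusion rate = CL × Css = 10.46 × 12.8 = 133.9 mg/h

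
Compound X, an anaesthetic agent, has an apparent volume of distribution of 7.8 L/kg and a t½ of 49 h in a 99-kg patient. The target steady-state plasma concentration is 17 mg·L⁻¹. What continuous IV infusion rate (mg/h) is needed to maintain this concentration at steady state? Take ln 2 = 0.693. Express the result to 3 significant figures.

Vd(total) = 99 kg × 7.8 L/kg = 772.2 L
CL = 0.693 × Vd / t½ = 0.693 × 772.2 / 49 = 10.92 L/h
Infusion rate = CL × Css = 10.92 × 17 = 185.6 mg/h

186 mg/h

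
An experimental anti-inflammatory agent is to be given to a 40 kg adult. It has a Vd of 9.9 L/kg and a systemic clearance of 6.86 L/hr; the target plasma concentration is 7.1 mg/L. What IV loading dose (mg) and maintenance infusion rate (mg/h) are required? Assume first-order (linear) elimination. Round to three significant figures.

Vd(total) = 40 kg × 9.9 L/kg = 396.0 L
Loading dose = Vd × C = 396.0 × 7.1 = 2812 mg
Maintenance infusion rate = CL × Css = 6.860 × 7.1 = 48.71 mg/h

(a) 2810 mg; (b) 48.7 mg/h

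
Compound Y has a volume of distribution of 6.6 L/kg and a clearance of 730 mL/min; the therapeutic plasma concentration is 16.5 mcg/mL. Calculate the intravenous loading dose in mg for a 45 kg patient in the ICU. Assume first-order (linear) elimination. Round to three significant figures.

Vd(total) = 45 kg × 6.6 L/kg = 297.0 L
LD = Vd × C = 297.0 × 16.50 = 4901 mg

4900 mg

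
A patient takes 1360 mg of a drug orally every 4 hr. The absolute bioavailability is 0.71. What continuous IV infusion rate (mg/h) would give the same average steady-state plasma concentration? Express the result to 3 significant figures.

Equivalent systemic input: infusion rate = F·D/τ.
Rate = 0.71 × 1360 / 4 = 241.4 mg/h

241 mg/h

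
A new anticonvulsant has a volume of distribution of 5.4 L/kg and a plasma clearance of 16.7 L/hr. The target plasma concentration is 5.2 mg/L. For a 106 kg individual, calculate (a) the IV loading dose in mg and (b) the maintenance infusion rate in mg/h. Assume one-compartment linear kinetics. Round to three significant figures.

(a) 2980 mg; (b) 86.8 mg/h

Vd(total) = 106 kg × 5.4 L/kg = 572.4 L
Loading dose = Vd × C = 572.4 × 5.2 = 2976 mg
Maintenance infusion rate = CL × Css = 16.70 × 5.2 = 86.84 mg/h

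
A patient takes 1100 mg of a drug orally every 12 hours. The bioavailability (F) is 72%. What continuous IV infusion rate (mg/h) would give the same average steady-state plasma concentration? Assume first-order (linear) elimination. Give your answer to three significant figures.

66.0 mg/h

Equivalent systemic input: infusion rate = F·D/τ.
Rate = 0.72 × 1100 / 12 = 66.00 mg/h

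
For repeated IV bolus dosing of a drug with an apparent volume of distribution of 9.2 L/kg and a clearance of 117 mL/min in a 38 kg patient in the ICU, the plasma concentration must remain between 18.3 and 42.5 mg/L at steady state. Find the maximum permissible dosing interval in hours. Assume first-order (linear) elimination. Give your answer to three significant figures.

Vd(total) = 38 kg × 9.2 L/kg = 349.6 L
CL = 117 mL/min × 60/1000 = 7.020 L/h
k = CL / Vd = 7.020 / 349.6 = 0.02008 h⁻¹
Between IV bolus doses, concentration decays as C = C₀·e^(−kτ), so C_peak/C_trough = e^(kτ).
τ_max = ln(C_peak/C_trough) / k = ln(42.5/18.3) / 0.02008 = 0.8426 / 0.02008 = 41.96 h

42.0 h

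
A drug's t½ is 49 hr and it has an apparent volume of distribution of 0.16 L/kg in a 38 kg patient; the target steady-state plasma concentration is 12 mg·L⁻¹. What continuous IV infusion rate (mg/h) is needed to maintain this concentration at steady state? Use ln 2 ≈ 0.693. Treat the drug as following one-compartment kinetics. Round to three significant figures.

Total Vd = 0.16 × 38 = 6.080 L
CL = 0.693 × Vd / t½ = 0.693 × 6.080 / 49 = 0.08599 L/h
Infusion rate = CL × Css = 0.08599 × 12 = 1.032 mg/h

1.03 mg/h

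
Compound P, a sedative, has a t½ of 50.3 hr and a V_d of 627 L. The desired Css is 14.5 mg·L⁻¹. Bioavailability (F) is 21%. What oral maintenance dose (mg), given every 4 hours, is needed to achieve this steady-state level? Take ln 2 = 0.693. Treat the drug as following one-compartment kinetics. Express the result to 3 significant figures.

2390 mg

CL = ln 2 · Vd / t½ = 0.693 × 627.0 / 50.3 = 8.638 L/h
D = CL × Css × τ / F = 8.638 × 14.5 × 4 / 0.21 = 2386 mg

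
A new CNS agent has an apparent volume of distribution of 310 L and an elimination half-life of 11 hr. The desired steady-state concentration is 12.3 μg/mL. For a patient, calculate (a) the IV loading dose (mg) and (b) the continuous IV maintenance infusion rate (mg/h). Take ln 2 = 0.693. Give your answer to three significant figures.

(a) 3810 mg; (b) 240 mg/h

LD = Vd × C = 310.0 × 12.3 = 3813 mg
CL = 0.693 × Vd / t½ = 0.693 × 310.0 / 11 = 19.53 L/h
Infusion rate = CL × Css = 19.53 × 12.3 = 240.2 mg/h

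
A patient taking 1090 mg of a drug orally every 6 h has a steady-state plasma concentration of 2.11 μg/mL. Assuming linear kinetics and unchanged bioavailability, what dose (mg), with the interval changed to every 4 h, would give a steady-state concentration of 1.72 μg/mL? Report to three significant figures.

With linear kinetics, Css is proportional to dose rate (D/τ) at fixed clearance.
D₂ = D₁ × (Css,target / Css,current) × (τ₂/τ₁) = 1090 × (1.72/2.11) × (4/6) = 592.4 mg

592 mg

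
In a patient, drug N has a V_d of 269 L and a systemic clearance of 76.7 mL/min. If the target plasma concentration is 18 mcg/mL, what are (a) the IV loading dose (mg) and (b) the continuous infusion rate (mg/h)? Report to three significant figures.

(a) 4840 mg; (b) 82.8 mg/h

Loading: fill Vd to C_target → 269.0 L × 18 mg/L = 4842 mg
CL = 76.7 mL/min × 60/1000 = 4.602 L/h
Maintenance infusion rate = CL × Css = 4.602 × 18 = 82.84 mg/h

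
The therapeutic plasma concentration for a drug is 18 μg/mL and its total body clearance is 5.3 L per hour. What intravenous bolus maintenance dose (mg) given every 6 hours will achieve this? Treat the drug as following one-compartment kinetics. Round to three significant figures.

572 mg

At steady state, dose per interval replaces the amount cleared in that interval: D/τ = CL·Css.
D = CL × Css × τ = 5.300 × 18 × 6 = 572.4 mg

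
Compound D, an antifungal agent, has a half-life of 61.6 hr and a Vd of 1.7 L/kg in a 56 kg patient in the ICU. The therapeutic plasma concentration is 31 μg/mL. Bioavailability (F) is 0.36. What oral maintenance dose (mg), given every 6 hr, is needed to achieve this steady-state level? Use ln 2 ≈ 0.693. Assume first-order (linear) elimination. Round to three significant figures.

553 mg

Total Vd = 1.7 × 56 = 95.20 L
k = 0.693/61.6 = 0.01125 h⁻¹, so CL = k·Vd = 0.01125 × 95.20 = 1.071 L/h
D = CL × Css × τ / F = 1.071 × 31 × 6 / 0.36 = 553.4 mg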